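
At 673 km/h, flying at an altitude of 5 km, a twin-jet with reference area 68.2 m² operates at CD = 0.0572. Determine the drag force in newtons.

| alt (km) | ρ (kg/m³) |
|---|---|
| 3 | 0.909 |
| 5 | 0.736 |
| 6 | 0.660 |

At 5 km, from the table: ρ = 0.736 kg/m³.
Convert speed: v = 673 km/h ÷ 3.6 = 186.9 m/s.
Dynamic pressure q = ½ρv² = ½ × 0.736 × 186.9² = 12860 Pa.
D = q·S·CD = 12860 × 68.2 × 0.0572 = 50200 N ≈ 50.2 kN

D = 50200 N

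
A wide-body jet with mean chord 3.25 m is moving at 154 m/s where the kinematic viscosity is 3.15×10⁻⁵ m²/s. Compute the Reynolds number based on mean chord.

Re = v·c/ν = 154 × 3.25 / (3.15×10⁻⁵) = 1.59×10^7

Re = 1.59×10^7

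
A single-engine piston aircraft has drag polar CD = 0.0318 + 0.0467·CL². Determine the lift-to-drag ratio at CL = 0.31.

L/D = 8.54

CD = 0.0318 + 0.0467 × 0.31² = 0.03629
L/D = CL/CD = 0.31 / 0.03629 = 8.54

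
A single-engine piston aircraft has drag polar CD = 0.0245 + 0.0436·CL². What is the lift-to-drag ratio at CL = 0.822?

L/D = 15.2

CD = 0.0245 + 0.0436 × 0.822² = 0.05396
L/D = CL/CD = 0.822 / 0.05396 = 15.2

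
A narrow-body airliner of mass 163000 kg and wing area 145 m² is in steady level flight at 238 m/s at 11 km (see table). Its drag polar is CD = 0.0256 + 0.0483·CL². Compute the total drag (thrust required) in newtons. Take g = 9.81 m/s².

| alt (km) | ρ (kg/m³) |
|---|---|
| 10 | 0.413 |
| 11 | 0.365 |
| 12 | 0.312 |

At 11 km, from the table: ρ = 0.365 kg/m³.
Level flight ⇒ L = W = m·g = 163000 × 9.81 = 1.599×10^6 N.
q = ½ρv² = ½ × 0.365 × 238² = 10340 Pa.
CL = 2W/(ρv²S) = 2×1.599×10^6/(0.365×238²×145) = 1.067.
CD = 0.0256 + 0.0483 × 1.067² = 0.08057.
D = q·S·CD = 10340 × 145 × 0.08057 = 1.208×10^5 N

D = 1.21×10^5 N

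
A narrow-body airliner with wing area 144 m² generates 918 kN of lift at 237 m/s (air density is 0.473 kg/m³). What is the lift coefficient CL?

From L = ½ρv²S·CL, rearranging gives CL = 2L/(ρv²S).
CL = 2 × 9.18×10^5 / (0.473 × 237² × 144) = 0.48

CL = 0.48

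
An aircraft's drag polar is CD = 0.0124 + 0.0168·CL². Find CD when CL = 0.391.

CD = 0.0124 + 0.0168 × 0.391² = 0.0124 + 0.002568 = 0.015

CD = 0.015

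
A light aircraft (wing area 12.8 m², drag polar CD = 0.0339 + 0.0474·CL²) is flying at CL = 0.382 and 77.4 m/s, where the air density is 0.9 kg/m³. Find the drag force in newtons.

CD = 0.0339 + 0.0474 × 0.382² = 0.04082
D = ½ρv²S·CD = ½ × 0.9 × 77.4² × 12.8 × 0.04082 = 1410 N

D = 1410 N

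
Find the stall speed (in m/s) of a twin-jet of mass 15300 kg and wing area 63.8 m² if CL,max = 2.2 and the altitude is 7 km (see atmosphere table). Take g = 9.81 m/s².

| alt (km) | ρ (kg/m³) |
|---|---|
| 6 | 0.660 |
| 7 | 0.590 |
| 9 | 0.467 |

At 7 km, from the table: ρ = 0.590 kg/m³.
Stall occurs when L = W at CL,max. W = mg = 15300 × 9.81 = 1.501×10^5 N.
V_stall = √(2W/(ρ·S·CL,max)) = √(2 × 1.501×10^5 / (0.59 × 63.8 × 2.2))
V_stall = √3625 = 60.2 m/s

V_stall = 60.2 m/s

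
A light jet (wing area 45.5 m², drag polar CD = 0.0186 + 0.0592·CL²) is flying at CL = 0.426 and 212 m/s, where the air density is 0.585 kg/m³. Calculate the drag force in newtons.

D = 17600 N

CD = 0.0186 + 0.0592 × 0.426² = 0.02934
D = ½ρv²S·CD = ½ × 0.585 × 212² × 45.5 × 0.02934 = 17600 N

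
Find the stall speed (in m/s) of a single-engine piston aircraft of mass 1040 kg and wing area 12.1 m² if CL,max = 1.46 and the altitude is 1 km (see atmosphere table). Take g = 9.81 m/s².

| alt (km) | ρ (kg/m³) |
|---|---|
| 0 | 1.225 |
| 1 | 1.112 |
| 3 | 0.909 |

V_stall = 32.2 m/s

At 1 km, from the table: ρ = 1.112 kg/m³.
Weight W = mg = 1040 × 9.81 = 10200 N.
From L = ½ρV²S·CL,max = W: V_stall = √(2W/(ρSCL,max)) = √(2·10200/(1.112·12.1·1.46))
V_stall = √1039 = 32.2 m/s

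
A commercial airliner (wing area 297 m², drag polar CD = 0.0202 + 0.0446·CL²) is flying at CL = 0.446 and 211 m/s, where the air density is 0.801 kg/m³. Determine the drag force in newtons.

D = 1.54×10^5 N

CD = 0.0202 + 0.0446 × 0.446² = 0.02907
D = ½ρv²S·CD = ½ × 0.801 × 211² × 297 × 0.02907 = 1.54×10^5 N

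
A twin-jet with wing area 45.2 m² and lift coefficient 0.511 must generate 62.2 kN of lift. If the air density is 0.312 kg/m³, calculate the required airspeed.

v = 131 m/s

L = ½ρv²S·CL ⇒ v = √(2L/(ρ·S·CL))
v = √(2 × 62200 / (0.312 × 45.2 × 0.511)) = √17260 = 131 m/s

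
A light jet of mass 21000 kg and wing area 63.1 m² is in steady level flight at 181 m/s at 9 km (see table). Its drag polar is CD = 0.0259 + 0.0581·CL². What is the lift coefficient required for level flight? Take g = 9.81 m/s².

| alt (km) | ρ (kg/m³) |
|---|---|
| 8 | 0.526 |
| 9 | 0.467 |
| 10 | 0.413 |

At 9 km, from the table: ρ = 0.467 kg/m³.
Weight W = mg = 21000 × 9.81 = 2.0601×10^5 N; in level flight L = W.
q = ½ρv² = ½ × 0.467 × 181² = 7650 Pa.
CL = W/(q·S) = 2.0601×10^5 / (7650 × 63.1) = 0.4268.

CL = 0.427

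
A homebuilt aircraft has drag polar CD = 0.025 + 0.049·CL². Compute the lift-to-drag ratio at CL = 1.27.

L/D = 12.2

CD = 0.025 + 0.049 × 1.27² = 0.104
L/D = CL/CD = 1.27 / 0.104 = 12.2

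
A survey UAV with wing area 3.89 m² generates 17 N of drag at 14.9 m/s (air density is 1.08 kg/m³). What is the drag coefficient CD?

CD = 0.0365

From D = ½ρv²S·CD, rearranging gives CD = 2D/(ρv²S).
CD = 2 × 17 / (1.08 × 14.9² × 3.89) = 0.0365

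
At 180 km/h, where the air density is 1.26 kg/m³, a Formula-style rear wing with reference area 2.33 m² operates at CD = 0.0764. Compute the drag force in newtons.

Convert speed: v = 180 km/h ÷ 3.6 = 50 m/s.
Dynamic pressure q = ½ρv² = ½ × 1.26 × 50² = 1575 Pa.
D = q·S·CD = 1575 × 2.33 × 0.0764 = 280 N

D = 280 N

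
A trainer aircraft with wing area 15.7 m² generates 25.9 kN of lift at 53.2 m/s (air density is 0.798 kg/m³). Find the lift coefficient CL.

From L = ½ρv²S·CL, rearranging gives CL = 2L/(ρv²S).
CL = 2 × 25900 / (0.798 × 53.2² × 15.7) = 1.46

CL = 1.46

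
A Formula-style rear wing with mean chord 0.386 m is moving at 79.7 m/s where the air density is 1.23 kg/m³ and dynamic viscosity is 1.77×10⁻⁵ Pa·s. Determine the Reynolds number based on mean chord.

Re = 2.14×10^6

Re = ρ·v·c/μ = 1.23 × 79.7 × 0.386 / (1.77×10⁻⁵) = 2.14×10^6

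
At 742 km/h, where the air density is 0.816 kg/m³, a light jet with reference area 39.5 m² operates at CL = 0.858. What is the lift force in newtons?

Convert speed: v = 742 km/h ÷ 3.6 = 206.1 m/s.
Dynamic pressure q = ½ρv² = ½ × 0.816 × 206.1² = 17330 Pa.
L = q·S·CL = 17330 × 39.5 × 0.858 = 5.87×10^5 N ≈ 587 kN

L = 5.87×10^5 N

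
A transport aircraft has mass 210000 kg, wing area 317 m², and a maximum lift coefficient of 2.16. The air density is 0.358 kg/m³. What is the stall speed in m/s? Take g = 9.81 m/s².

V_stall = 130 m/s

Weight W = mg = 210000 × 9.81 = 2.06×10^6 N.
From L = ½ρV²S·CL,max = W: V_stall = √(2W/(ρSCL,max)) = √(2·2.06×10^6/(0.358·317·2.16))
V_stall = √16810 = 130 m/s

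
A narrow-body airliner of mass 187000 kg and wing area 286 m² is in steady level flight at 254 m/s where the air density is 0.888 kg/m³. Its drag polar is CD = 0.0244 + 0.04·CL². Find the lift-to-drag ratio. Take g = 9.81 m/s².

L/D = 8.48

Level flight ⇒ L = W = m·g = 187000 × 9.81 = 1.8345×10^6 N.
q = ½ρv² = ½ × 0.888 × 254² = 28650 Pa.
CL = W/(q·S) = 1.8345×10^6 / (28650 × 286) = 0.2239.
CD = 0.0244 + 0.04 × 0.2239² = 0.02641.
L/D = CL/CD = 0.2239 / 0.02641 = 8.48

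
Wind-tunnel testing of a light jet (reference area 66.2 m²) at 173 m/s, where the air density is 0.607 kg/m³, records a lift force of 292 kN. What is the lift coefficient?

From L = ½ρv²S·CL, rearranging gives CL = 2L/(ρv²S).
CL = 2 × 2.92×10^5 / (0.607 × 173² × 66.2) = 0.486

CL = 0.486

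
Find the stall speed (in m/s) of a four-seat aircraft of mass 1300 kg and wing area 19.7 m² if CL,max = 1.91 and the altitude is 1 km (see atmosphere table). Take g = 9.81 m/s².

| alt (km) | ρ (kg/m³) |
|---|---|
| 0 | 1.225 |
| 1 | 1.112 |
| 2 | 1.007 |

At 1 km, from the table: ρ = 1.112 kg/m³.
Weight W = mg = 1300 × 9.81 = 12750 N.
V_stall = √(2W/(ρ·S·CL,max)) = √(2 × 12750 / (1.112 × 19.7 × 1.91))
V_stall = √609.6 = 24.7 m/s

V_stall = 24.7 m/s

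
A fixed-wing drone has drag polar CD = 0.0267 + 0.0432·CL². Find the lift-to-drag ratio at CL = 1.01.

CD = 0.0267 + 0.0432 × 1.01² = 0.07077
L/D = CL/CD = 1.01 / 0.07077 = 14.3

L/D = 14.3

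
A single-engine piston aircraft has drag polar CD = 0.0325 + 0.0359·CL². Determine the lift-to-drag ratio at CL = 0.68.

L/D = 13.8

CD = 0.0325 + 0.0359 × 0.68² = 0.0491
L/D = CL/CD = 0.68 / 0.0491 = 13.8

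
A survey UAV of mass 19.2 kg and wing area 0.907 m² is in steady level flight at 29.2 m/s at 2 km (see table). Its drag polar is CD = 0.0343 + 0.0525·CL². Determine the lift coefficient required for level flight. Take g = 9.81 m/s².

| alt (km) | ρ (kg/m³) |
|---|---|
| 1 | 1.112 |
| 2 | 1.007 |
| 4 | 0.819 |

At 2 km, from the table: ρ = 1.007 kg/m³.
Weight W = mg = 19.2 × 9.81 = 188.35 N; in level flight L = W.
q = ½ρv² = ½ × 1.007 × 29.2² = 429.3 Pa.
Required CL = L/(qS) = 188.35/(429.3·0.907) = 0.4837.

CL = 0.484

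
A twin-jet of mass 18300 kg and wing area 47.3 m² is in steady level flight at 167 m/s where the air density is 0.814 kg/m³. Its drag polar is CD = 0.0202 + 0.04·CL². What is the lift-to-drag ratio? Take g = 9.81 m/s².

Weight W = mg = 18300 × 9.81 = 1.7952×10^5 N; in level flight L = W.
q = ½ρv² = ½ × 0.814 × 167² = 11350 Pa.
CL = W/(q·S) = 1.7952×10^5 / (11350 × 47.3) = 0.3344.
CD = 0.0202 + 0.04 × 0.3344² = 0.02467.
L/D = CL/CD = 0.3344 / 0.02467 = 13.6

L/D = 13.6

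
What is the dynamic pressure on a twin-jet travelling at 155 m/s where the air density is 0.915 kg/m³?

q = ½ρv² = ½ × 0.915 × 155² = 11000 Pa

q = 11000 Pa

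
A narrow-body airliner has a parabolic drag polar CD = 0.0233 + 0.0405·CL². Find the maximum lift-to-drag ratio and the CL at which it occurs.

For CD = CD0 + K·CL², (L/D)max occurs at CL* = √(CD0/K) and equals 1/(2√(K·CD0)).
(L/D)max = 1/(2√(0.0405 × 0.0233)) = 1/(2 × 0.03072) = 16.3
CL* = √(0.0233/0.0405) = 0.758

(L/D)max = 16.3, at CL = 0.758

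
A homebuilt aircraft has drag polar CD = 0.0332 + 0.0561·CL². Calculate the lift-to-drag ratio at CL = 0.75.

CD = 0.0332 + 0.0561 × 0.75² = 0.06476
L/D = CL/CD = 0.75 / 0.06476 = 11.6

L/D = 11.6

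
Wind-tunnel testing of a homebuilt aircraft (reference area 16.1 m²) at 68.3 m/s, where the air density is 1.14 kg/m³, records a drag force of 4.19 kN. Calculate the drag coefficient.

CD = 0.0979

From D = ½ρv²S·CD, rearranging gives CD = 2D/(ρv²S).
CD = 2 × 4190 / (1.14 × 68.3² × 16.1) = 0.0979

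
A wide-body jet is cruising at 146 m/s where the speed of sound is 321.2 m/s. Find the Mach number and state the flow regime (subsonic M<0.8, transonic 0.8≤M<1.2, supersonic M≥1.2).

M = v/a = 146 / 321.2 = 0.455
M = 0.455 → subsonic.

M = 0.455 (subsonic)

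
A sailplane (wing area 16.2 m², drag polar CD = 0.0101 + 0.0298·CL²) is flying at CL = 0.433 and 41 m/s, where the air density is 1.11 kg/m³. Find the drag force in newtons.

CD = 0.0101 + 0.0298 × 0.433² = 0.01569
D = ½ρv²S·CD = ½ × 1.11 × 41² × 16.2 × 0.01569 = 237 N

D = 237 N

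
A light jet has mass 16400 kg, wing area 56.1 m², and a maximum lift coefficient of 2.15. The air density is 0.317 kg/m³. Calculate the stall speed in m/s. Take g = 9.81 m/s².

Weight W = mg = 16400 × 9.81 = 1.609×10^5 N.
V_stall = √(2W/(ρ·S·CL,max)) = √(2 × 1.609×10^5 / (0.317 × 56.1 × 2.15))
V_stall = √8416 = 91.7 m/s

V_stall = 91.7 m/s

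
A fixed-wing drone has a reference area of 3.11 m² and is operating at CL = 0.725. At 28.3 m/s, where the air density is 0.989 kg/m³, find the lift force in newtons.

L = 893 N

Dynamic pressure q = ½ρv² = ½ × 0.989 × 28.3² = 396 Pa.
L = q·S·CL = 396 × 3.11 × 0.725 = 893 N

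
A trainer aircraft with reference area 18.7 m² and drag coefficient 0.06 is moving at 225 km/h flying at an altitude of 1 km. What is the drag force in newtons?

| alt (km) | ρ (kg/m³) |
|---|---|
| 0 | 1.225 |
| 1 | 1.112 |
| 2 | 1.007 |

D = 2440 N

At 1 km, from the table: ρ = 1.112 kg/m³.
Convert speed: v = 225 km/h ÷ 3.6 = 62.5 m/s.
Dynamic pressure q = ½ρv² = ½ × 1.112 × 62.5² = 2172 Pa.
D = q·S·CD = 2172 × 18.7 × 0.06 = 2440 N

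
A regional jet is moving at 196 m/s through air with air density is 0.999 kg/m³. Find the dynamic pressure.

q = 19200 Pa

q = ½ρv² = ½ × 0.999 × 196² = 19200 Pa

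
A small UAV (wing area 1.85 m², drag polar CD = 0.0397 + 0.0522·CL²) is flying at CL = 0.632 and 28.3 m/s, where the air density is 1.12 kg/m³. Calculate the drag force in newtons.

CD = 0.0397 + 0.0522 × 0.632² = 0.06055
D = ½ρv²S·CD = ½ × 1.12 × 28.3² × 1.85 × 0.06055 = 50.2 N

D = 50.2 N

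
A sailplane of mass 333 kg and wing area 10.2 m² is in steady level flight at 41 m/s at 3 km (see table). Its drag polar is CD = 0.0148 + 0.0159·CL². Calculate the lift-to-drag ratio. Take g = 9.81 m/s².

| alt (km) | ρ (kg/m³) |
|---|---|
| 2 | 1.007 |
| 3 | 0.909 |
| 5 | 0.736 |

L/D = 23.8

At 3 km, from the table: ρ = 0.909 kg/m³.
Weight W = mg = 333 × 9.81 = 3266.7 N; in level flight L = W.
q = ½ρv² = ½ × 0.909 × 41² = 764 Pa.
Required CL = L/(qS) = 3266.7/(764·10.2) = 0.4192.
CD = 0.0148 + 0.0159 × 0.4192² = 0.01759.
L/D = CL/CD = 0.4192 / 0.01759 = 23.8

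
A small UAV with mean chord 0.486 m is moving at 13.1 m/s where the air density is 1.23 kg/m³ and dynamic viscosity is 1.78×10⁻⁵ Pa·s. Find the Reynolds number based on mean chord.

Re = 4.4×10^5

Re = ρ·v·c/μ = 1.23 × 13.1 × 0.486 / (1.78×10⁻⁵) = 4.4×10^5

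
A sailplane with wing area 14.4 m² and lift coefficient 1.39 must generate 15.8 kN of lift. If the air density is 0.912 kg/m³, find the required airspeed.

v = 41.6 m/s

L = ½ρv²S·CL ⇒ v = √(2L/(ρ·S·CL))
v = √(2 × 15800 / (0.912 × 14.4 × 1.39)) = √1731 = 41.6 m/s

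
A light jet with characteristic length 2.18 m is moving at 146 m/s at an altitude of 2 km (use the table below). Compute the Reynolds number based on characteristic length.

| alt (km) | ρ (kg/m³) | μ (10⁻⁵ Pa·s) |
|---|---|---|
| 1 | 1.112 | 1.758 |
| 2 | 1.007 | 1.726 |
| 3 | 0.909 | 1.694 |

Re = 1.86×10^7

At 2 km, from the table: ρ = 1.007 kg/m³, μ = 1.726×10⁻⁵ Pa·s.
Re = ρ·v·c/μ = 1.007 × 146 × 2.18 / (1.726×10⁻⁵) = 1.86×10^7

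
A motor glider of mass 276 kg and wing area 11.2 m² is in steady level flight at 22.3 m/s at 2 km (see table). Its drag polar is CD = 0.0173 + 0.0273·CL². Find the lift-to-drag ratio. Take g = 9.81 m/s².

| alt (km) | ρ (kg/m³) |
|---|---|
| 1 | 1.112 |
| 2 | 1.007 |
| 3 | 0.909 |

L/D = 22.6

At 2 km, from the table: ρ = 1.007 kg/m³.
Level flight ⇒ L = W = m·g = 276 × 9.81 = 2707.6 N.
Dynamic pressure q = 0.5 × 1.007 × 22.3² = 250.4 Pa.
CL = 2W/(ρv²S) = 2×2707.6/(1.007×22.3²×11.2) = 0.9655.
CD = 0.0173 + 0.0273 × 0.9655² = 0.04275.
L/D = CL/CD = 0.9655 / 0.04275 = 22.6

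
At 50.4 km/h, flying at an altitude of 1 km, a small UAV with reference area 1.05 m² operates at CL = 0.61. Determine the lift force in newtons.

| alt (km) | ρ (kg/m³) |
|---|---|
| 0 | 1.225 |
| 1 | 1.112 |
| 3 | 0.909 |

L = 69.8 N

At 1 km, from the table: ρ = 1.112 kg/m³.
Convert speed: v = 50.4 km/h ÷ 3.6 = 14 m/s.
L = ½ρv²S·CL = ½ × 1.112 × 14² × 1.05 × 0.61 = 69.8 N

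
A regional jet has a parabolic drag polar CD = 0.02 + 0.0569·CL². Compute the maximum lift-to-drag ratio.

For CD = CD0 + K·CL², (L/D)max occurs at CL* = √(CD0/K) and equals 1/(2√(K·CD0)).
(L/D)max = 1/(2√(0.0569 × 0.02)) = 1/(2 × 0.03373) = 14.8

(L/D)max = 14.8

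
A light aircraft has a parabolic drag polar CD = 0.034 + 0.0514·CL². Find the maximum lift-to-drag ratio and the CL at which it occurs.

(L/D)max = 12, at CL = 0.813

For CD = CD0 + K·CL², (L/D)max occurs at CL* = √(CD0/K) and equals 1/(2√(K·CD0)).
(L/D)max = 1/(2√(0.0514 × 0.034)) = 1/(2 × 0.0418) = 12
CL* = √(0.034/0.0514) = 0.813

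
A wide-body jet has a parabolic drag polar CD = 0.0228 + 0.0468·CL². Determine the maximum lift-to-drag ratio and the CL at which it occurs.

(L/D)max = 15.3, at CL = 0.698

For CD = CD0 + K·CL², (L/D)max occurs at CL* = √(CD0/K) and equals 1/(2√(K·CD0)).
(L/D)max = 1/(2√(0.0468 × 0.0228)) = 1/(2 × 0.03267) = 15.3
CL* = √(0.0228/0.0468) = 0.698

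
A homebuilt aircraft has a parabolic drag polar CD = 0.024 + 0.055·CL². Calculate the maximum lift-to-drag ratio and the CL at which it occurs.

For CD = CD0 + K·CL², (L/D)max occurs at CL* = √(CD0/K) and equals 1/(2√(K·CD0)).
(L/D)max = 1/(2√(0.055 × 0.024)) = 1/(2 × 0.03633) = 13.8
CL* = √(0.024/0.055) = 0.661

(L/D)max = 13.8, at CL = 0.661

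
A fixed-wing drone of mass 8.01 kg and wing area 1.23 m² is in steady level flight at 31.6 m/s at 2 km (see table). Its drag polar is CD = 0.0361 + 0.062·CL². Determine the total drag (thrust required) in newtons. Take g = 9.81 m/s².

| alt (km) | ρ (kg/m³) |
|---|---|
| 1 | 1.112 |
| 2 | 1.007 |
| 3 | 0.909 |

D = 22.9 N

At 2 km, from the table: ρ = 1.007 kg/m³.
In steady level flight, lift balances weight: W = mg = 8.01 × 9.81 = 78.578 N.
q = ½ρv² = ½ × 1.007 × 31.6² = 502.8 Pa.
Required CL = L/(qS) = 78.578/(502.8·1.23) = 0.1271.
CD = 0.0361 + 0.062 × 0.1271² = 0.0371.
D = q·S·CD = 502.8 × 1.23 × 0.0371 = 22.94 N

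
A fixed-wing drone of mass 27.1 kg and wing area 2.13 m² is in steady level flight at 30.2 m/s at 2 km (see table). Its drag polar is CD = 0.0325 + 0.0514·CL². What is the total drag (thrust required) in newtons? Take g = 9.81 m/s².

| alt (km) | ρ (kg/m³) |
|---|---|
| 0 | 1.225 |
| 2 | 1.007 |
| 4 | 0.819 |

At 2 km, from the table: ρ = 1.007 kg/m³.
Weight W = mg = 27.1 × 9.81 = 265.85 N; in level flight L = W.
q = ½ρv² = ½ × 1.007 × 30.2² = 459.2 Pa.
CL = W/(q·S) = 265.85 / (459.2 × 2.13) = 0.2718.
CD = 0.0325 + 0.0514 × 0.2718² = 0.0363.
D = q·S·CD = 459.2 × 2.13 × 0.0363 = 35.5 N

D = 35.5 N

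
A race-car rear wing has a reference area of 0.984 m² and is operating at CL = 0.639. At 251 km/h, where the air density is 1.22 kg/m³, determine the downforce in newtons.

Convert speed: v = 251 km/h ÷ 3.6 = 69.72 m/s.
Dynamic pressure q = ½ρv² = ½ × 1.22 × 69.72² = 2965 Pa.
L = q·S·CL = 2965 × 0.984 × 0.639 = 1860 N

L = 1860 N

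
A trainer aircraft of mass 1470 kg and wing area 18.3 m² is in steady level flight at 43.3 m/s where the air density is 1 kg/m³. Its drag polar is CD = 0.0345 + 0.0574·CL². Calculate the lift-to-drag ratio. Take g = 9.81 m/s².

L/D = 11.2

In steady level flight, lift balances weight: W = mg = 1470 × 9.81 = 14421 N.
Dynamic pressure q = 0.5 × 1 × 43.3² = 937.4 Pa.
CL = 2W/(ρv²S) = 2×14421/(1×43.3²×18.3) = 0.8406.
CD = 0.0345 + 0.0574 × 0.8406² = 0.07506.
L/D = CL/CD = 0.8406 / 0.07506 = 11.2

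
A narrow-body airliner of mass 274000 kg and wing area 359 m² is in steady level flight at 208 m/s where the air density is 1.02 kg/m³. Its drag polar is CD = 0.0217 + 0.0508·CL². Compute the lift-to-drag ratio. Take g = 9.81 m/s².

L/D = 12.3

Weight W = mg = 274000 × 9.81 = 2.6879×10^6 N; in level flight L = W.
Dynamic pressure q = 0.5 × 1.02 × 208² = 22060 Pa.
CL = W/(q·S) = 2.6879×10^6 / (22060 × 359) = 0.3393.
CD = 0.0217 + 0.0508 × 0.3393² = 0.02755.
L/D = CL/CD = 0.3393 / 0.02755 = 12.3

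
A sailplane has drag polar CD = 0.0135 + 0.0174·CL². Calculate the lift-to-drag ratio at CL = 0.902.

L/D = 32.6

CD = 0.0135 + 0.0174 × 0.902² = 0.02766
L/D = CL/CD = 0.902 / 0.02766 = 32.6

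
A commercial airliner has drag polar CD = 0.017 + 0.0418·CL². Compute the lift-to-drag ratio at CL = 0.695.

L/D = 18.7

CD = 0.017 + 0.0418 × 0.695² = 0.03719
L/D = CL/CD = 0.695 / 0.03719 = 18.7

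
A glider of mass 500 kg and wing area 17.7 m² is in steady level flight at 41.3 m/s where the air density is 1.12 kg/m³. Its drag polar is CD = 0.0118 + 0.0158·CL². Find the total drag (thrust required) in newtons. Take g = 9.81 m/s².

D = 222 N

In steady level flight, lift balances weight: W = mg = 500 × 9.81 = 4905 N.
q = ½ρv² = ½ × 1.12 × 41.3² = 955.2 Pa.
CL = W/(q·S) = 4905 / (955.2 × 17.7) = 0.2901.
CD = 0.0118 + 0.0158 × 0.2901² = 0.01313.
D = q·S·CD = 955.2 × 17.7 × 0.01313 = 222 N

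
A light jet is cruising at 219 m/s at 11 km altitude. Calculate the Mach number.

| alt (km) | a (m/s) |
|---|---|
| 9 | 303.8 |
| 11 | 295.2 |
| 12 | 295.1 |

At 11 km, from the table: a = 295.2 m/s.
M = v/a = 219 / 295.2 = 0.742

M = 0.742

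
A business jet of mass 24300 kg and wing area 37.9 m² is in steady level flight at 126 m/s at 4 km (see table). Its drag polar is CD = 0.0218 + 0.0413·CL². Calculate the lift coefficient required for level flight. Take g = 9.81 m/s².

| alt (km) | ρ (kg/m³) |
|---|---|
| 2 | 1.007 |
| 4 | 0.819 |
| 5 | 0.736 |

At 4 km, from the table: ρ = 0.819 kg/m³.
Level flight ⇒ L = W = m·g = 24300 × 9.81 = 2.3838×10^5 N.
q = ½ρv² = ½ × 0.819 × 126² = 6501 Pa.
CL = 2W/(ρv²S) = 2×2.3838×10^5/(0.819×126²×37.9) = 0.9675.

CL = 0.967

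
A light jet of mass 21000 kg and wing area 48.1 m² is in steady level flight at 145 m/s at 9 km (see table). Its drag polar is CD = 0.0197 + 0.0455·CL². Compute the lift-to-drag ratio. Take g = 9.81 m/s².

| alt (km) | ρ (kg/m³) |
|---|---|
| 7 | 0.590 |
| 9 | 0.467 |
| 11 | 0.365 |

L/D = 16.1

At 9 km, from the table: ρ = 0.467 kg/m³.
Weight W = mg = 21000 × 9.81 = 2.0601×10^5 N; in level flight L = W.
Dynamic pressure q = 0.5 × 0.467 × 145² = 4909 Pa.
CL = W/(q·S) = 2.0601×10^5 / (4909 × 48.1) = 0.8724.
CD = 0.0197 + 0.0455 × 0.8724² = 0.05433.
L/D = CL/CD = 0.8724 / 0.05433 = 16.1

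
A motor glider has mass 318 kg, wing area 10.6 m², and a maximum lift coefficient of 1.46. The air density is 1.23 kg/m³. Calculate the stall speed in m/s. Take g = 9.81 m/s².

At stall, lift equals weight: L = W = m·g = 318 × 9.81 = 3120 N.
V_stall = √(2W/(ρ·S·CL,max)) = √(2 × 3120 / (1.23 × 10.6 × 1.46))
V_stall = √327.8 = 18.1 m/s

V_stall = 18.1 m/s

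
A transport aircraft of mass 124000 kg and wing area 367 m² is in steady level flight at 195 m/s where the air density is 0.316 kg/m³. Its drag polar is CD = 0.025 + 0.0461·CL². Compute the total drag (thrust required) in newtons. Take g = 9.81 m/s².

D = 86100 N

Level flight ⇒ L = W = m·g = 124000 × 9.81 = 1.2164×10^6 N.
Dynamic pressure q = 0.5 × 0.316 × 195² = 6008 Pa.
CL = 2W/(ρv²S) = 2×1.2164×10^6/(0.316×195²×367) = 0.5517.
CD = 0.025 + 0.0461 × 0.5517² = 0.03903.
D = q·S·CD = 6008 × 367 × 0.03903 = 86060 N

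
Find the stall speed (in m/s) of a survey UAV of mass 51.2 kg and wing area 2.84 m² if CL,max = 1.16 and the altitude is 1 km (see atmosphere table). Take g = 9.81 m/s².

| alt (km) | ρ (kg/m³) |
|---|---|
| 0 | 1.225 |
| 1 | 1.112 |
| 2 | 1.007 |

At 1 km, from the table: ρ = 1.112 kg/m³.
At stall, lift equals weight: L = W = m·g = 51.2 × 9.81 = 502.3 N.
From L = ½ρV²S·CL,max = W: V_stall = √(2W/(ρSCL,max)) = √(2·502.3/(1.112·2.84·1.16))
V_stall = √274.2 = 16.6 m/s

V_stall = 16.6 m/s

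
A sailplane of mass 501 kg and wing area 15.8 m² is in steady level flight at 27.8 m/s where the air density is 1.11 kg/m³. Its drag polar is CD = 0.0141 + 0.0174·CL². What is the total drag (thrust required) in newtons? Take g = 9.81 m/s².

D = 158 N

Weight W = mg = 501 × 9.81 = 4914.8 N; in level flight L = W.
Dynamic pressure q = 0.5 × 1.11 × 27.8² = 428.9 Pa.
Required CL = L/(qS) = 4914.8/(428.9·15.8) = 0.7252.
CD = 0.0141 + 0.0174 × 0.7252² = 0.02325.
D = q·S·CD = 428.9 × 15.8 × 0.02325 = 157.6 N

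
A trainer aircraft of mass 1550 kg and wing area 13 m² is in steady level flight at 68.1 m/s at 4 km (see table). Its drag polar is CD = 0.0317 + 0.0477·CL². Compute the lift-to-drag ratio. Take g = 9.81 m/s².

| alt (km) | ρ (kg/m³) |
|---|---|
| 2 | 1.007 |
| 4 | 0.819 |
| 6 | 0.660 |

At 4 km, from the table: ρ = 0.819 kg/m³.
Weight W = mg = 1550 × 9.81 = 15206 N; in level flight L = W.
Dynamic pressure q = 0.5 × 0.819 × 68.1² = 1899 Pa.
Required CL = L/(qS) = 15206/(1899·13) = 0.6159.
CD = 0.0317 + 0.0477 × 0.6159² = 0.04979.
L/D = CL/CD = 0.6159 / 0.04979 = 12.4

L/D = 12.4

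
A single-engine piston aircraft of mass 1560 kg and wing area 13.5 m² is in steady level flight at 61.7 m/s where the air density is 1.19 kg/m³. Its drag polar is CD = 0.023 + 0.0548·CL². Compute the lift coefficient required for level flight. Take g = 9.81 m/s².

CL = 0.5

In steady level flight, lift balances weight: W = mg = 1560 × 9.81 = 15304 N.
Dynamic pressure q = 0.5 × 1.19 × 61.7² = 2265 Pa.
CL = W/(q·S) = 15304 / (2265 × 13.5) = 0.5005.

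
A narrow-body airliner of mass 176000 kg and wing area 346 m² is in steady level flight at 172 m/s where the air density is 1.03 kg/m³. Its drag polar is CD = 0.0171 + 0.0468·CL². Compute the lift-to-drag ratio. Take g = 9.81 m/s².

In steady level flight, lift balances weight: W = mg = 176000 × 9.81 = 1.7266×10^6 N.
Dynamic pressure q = 0.5 × 1.03 × 172² = 15240 Pa.
Required CL = L/(qS) = 1.7266×10^6/(15240·346) = 0.3275.
CD = 0.0171 + 0.0468 × 0.3275² = 0.02212.
L/D = CL/CD = 0.3275 / 0.02212 = 14.8

L/D = 14.8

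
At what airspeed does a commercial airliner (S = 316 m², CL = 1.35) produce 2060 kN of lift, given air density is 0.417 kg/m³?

L = ½ρv²S·CL ⇒ v = √(2L/(ρ·S·CL))
v = √(2 × 2.06×10^6 / (0.417 × 316 × 1.35)) = √23160 = 152 m/s

v = 152 m/s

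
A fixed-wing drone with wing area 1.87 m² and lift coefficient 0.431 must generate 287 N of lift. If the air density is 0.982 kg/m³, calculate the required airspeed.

v = 26.9 m/s

L = ½ρv²S·CL ⇒ v = √(2L/(ρ·S·CL))
v = √(2 × 287 / (0.982 × 1.87 × 0.431)) = √725.2 = 26.9 m/s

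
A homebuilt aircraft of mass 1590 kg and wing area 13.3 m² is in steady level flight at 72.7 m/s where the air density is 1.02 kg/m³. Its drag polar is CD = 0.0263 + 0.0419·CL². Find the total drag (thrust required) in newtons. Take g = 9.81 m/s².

D = 1230 N

Level flight ⇒ L = W = m·g = 1590 × 9.81 = 15598 N.
Dynamic pressure q = 0.5 × 1.02 × 72.7² = 2695 Pa.
CL = 2W/(ρv²S) = 2×15598/(1.02×72.7²×13.3) = 0.4351.
CD = 0.0263 + 0.0419 × 0.4351² = 0.03423.
D = q·S·CD = 2695 × 13.3 × 0.03423 = 1227 N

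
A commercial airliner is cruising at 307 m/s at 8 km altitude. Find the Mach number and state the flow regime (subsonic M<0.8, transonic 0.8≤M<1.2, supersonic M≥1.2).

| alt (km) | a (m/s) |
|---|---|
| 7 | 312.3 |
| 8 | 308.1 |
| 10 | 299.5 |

M = 0.996 (transonic)

At 8 km, from the table: a = 308.1 m/s.
M = v/a = 307 / 308.1 = 0.996
M = 0.996 → transonic.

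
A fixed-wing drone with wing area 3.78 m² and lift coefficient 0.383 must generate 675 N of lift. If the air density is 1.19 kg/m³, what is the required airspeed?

L = ½ρv²S·CL ⇒ v = √(2L/(ρ·S·CL))
v = √(2 × 675 / (1.19 × 3.78 × 0.383)) = √783.6 = 28 m/s

v = 28 m/s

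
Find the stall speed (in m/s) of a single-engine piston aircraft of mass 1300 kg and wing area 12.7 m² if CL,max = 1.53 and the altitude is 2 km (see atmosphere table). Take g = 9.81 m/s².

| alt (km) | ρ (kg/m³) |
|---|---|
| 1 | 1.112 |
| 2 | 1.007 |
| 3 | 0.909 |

At 2 km, from the table: ρ = 1.007 kg/m³.
Stall occurs when L = W at CL,max. W = mg = 1300 × 9.81 = 12750 N.
From L = ½ρV²S·CL,max = W: V_stall = √(2W/(ρSCL,max)) = √(2·12750/(1.007·12.7·1.53))
V_stall = √1304 = 36.1 m/s

V_stall = 36.1 m/s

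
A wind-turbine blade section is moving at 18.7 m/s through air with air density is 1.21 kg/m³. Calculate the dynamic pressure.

q = 212 Pa

q = ½ρv² = ½ × 1.21 × 18.7² = 212 Pa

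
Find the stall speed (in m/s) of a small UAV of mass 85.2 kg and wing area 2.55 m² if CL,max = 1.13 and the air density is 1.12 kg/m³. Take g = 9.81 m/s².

At stall, lift equals weight: L = W = m·g = 85.2 × 9.81 = 835.8 N.
V_stall = √(2W/(ρ·S·CL,max)) = √(2 × 835.8 / (1.12 × 2.55 × 1.13))
V_stall = √518 = 22.8 m/s

V_stall = 22.8 m/s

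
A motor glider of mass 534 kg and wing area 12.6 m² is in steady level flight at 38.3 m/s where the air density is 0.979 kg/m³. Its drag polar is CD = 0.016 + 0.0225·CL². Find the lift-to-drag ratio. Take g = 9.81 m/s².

Level flight ⇒ L = W = m·g = 534 × 9.81 = 5238.5 N.
Dynamic pressure q = 0.5 × 0.979 × 38.3² = 718 Pa.
CL = W/(q·S) = 5238.5 / (718 × 12.6) = 0.579.
CD = 0.016 + 0.0225 × 0.579² = 0.02354.
L/D = CL/CD = 0.579 / 0.02354 = 24.6

L/D = 24.6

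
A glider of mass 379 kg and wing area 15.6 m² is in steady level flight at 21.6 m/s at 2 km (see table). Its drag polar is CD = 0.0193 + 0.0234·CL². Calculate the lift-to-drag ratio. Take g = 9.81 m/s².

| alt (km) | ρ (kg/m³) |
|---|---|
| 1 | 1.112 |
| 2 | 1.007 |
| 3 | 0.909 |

At 2 km, from the table: ρ = 1.007 kg/m³.
Level flight ⇒ L = W = m·g = 379 × 9.81 = 3718 N.
Dynamic pressure q = 0.5 × 1.007 × 21.6² = 234.9 Pa.
Required CL = L/(qS) = 3718/(234.9·15.6) = 1.015.
CD = 0.0193 + 0.0234 × 1.015² = 0.04339.
L/D = CL/CD = 1.015 / 0.04339 = 23.4

L/D = 23.4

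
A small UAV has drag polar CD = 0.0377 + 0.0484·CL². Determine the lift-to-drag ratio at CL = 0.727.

L/D = 11.5

CD = 0.0377 + 0.0484 × 0.727² = 0.06328
L/D = CL/CD = 0.727 / 0.06328 = 11.5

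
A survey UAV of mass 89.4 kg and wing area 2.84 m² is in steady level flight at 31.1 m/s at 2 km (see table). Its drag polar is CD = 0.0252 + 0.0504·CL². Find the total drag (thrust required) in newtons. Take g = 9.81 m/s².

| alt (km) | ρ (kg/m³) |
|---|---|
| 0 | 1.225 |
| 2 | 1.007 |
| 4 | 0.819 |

D = 62.9 N

At 2 km, from the table: ρ = 1.007 kg/m³.
Weight W = mg = 89.4 × 9.81 = 877.01 N; in level flight L = W.
q = ½ρv² = ½ × 1.007 × 31.1² = 487 Pa.
CL = W/(q·S) = 877.01 / (487 × 2.84) = 0.6341.
CD = 0.0252 + 0.0504 × 0.6341² = 0.04547.
D = q·S·CD = 487 × 2.84 × 0.04547 = 62.88 N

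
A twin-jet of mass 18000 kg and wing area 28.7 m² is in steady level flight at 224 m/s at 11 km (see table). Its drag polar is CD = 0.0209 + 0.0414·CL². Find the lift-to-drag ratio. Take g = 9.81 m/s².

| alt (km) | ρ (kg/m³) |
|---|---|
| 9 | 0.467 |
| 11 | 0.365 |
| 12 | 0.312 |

L/D = 17

At 11 km, from the table: ρ = 0.365 kg/m³.
Weight W = mg = 18000 × 9.81 = 1.7658×10^5 N; in level flight L = W.
Dynamic pressure q = 0.5 × 0.365 × 224² = 9157 Pa.
CL = W/(q·S) = 1.7658×10^5 / (9157 × 28.7) = 0.6719.
CD = 0.0209 + 0.0414 × 0.6719² = 0.03959.
L/D = CL/CD = 0.6719 / 0.03959 = 17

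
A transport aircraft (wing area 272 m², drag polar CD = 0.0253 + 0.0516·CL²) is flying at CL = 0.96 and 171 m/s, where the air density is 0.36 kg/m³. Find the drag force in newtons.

CD = 0.0253 + 0.0516 × 0.96² = 0.07285
D = ½ρv²S·CD = ½ × 0.36 × 171² × 272 × 0.07285 = 1.04×10^5 N

D = 1.04×10^5 N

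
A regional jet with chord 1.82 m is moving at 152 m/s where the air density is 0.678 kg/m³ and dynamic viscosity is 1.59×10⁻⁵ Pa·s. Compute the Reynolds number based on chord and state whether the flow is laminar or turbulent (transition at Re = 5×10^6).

Re = 1.18×10^7 (turbulent)

Re = ρ·v·c/μ = 0.678 × 152 × 1.82 / (1.59×10⁻⁵) = 1.18×10^7
Since 1.18×10^7 > 5×10^6, the flow is turbulent.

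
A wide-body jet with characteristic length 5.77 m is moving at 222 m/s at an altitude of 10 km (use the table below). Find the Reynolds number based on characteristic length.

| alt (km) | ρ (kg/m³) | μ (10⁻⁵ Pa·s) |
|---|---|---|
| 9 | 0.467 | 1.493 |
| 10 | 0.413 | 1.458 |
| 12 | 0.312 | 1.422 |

Re = 3.63×10^7

At 10 km, from the table: ρ = 0.413 kg/m³, μ = 1.458×10⁻⁵ Pa·s.
Re = ρ·v·c/μ = 0.413 × 222 × 5.77 / (1.458×10⁻⁵) = 3.63×10^7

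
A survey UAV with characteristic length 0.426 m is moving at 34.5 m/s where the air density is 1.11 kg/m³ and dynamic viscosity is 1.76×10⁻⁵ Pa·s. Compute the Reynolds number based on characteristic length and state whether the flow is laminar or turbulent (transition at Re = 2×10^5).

Re = 9.27×10^5 (turbulent)

Re = ρ·v·c/μ = 1.11 × 34.5 × 0.426 / (1.76×10⁻⁵) = 9.27×10^5
Since 9.27×10^5 > 2×10^5, the flow is turbulent.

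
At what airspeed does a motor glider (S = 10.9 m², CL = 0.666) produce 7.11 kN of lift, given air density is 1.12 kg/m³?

v = 41.8 m/s

L = ½ρv²S·CL ⇒ v = √(2L/(ρ·S·CL))
v = √(2 × 7110 / (1.12 × 10.9 × 0.666)) = √1749 = 41.8 m/s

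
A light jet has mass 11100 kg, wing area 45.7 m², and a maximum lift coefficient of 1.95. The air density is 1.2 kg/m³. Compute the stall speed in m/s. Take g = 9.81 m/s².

Stall occurs when L = W at CL,max. W = mg = 11100 × 9.81 = 1.089×10^5 N.
From L = ½ρV²S·CL,max = W: V_stall = √(2W/(ρSCL,max)) = √(2·1.089×10^5/(1.2·45.7·1.95))
V_stall = √2037 = 45.1 m/s

V_stall = 45.1 m/s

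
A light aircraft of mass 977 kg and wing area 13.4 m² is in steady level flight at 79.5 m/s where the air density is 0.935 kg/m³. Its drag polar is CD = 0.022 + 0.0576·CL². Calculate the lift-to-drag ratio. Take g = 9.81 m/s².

L/D = 9.54

Weight W = mg = 977 × 9.81 = 9584.4 N; in level flight L = W.
Dynamic pressure q = 0.5 × 0.935 × 79.5² = 2955 Pa.
CL = W/(q·S) = 9584.4 / (2955 × 13.4) = 0.2421.
CD = 0.022 + 0.0576 × 0.2421² = 0.02538.
L/D = CL/CD = 0.2421 / 0.02538 = 9.54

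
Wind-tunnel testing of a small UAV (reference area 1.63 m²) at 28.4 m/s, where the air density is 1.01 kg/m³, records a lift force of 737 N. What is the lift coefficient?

From L = ½ρv²S·CL, rearranging gives CL = 2L/(ρv²S).
CL = 2 × 737 / (1.01 × 28.4² × 1.63) = 1.11

CL = 1.11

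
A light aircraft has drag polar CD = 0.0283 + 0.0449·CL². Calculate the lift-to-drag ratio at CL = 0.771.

CD = 0.0283 + 0.0449 × 0.771² = 0.05499
L/D = CL/CD = 0.771 / 0.05499 = 14

L/D = 14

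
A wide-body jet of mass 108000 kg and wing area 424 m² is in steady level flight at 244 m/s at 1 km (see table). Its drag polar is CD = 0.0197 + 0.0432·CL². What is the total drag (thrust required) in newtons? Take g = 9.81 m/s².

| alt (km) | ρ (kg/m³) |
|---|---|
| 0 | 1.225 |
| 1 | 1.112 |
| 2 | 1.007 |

At 1 km, from the table: ρ = 1.112 kg/m³.
Weight W = mg = 108000 × 9.81 = 1.0595×10^6 N; in level flight L = W.
Dynamic pressure q = 0.5 × 1.112 × 244² = 33100 Pa.
Required CL = L/(qS) = 1.0595×10^6/(33100·424) = 0.07549.
CD = 0.0197 + 0.0432 × 0.07549² = 0.01995.
D = q·S·CD = 33100 × 424 × 0.01995 = 2.799×10^5 N

D = 2.8×10^5 N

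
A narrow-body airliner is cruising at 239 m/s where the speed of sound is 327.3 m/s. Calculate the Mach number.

M = 0.73

M = v/a = 239 / 327.3 = 0.73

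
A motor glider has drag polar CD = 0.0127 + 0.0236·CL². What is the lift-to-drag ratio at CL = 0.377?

CD = 0.0127 + 0.0236 × 0.377² = 0.01605
L/D = CL/CD = 0.377 / 0.01605 = 23.5

L/D = 23.5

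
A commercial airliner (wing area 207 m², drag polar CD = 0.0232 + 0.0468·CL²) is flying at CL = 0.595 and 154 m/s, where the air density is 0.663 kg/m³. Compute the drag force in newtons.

D = 64700 N

CD = 0.0232 + 0.0468 × 0.595² = 0.03977
D = ½ρv²S·CD = ½ × 0.663 × 154² × 207 × 0.03977 = 64700 N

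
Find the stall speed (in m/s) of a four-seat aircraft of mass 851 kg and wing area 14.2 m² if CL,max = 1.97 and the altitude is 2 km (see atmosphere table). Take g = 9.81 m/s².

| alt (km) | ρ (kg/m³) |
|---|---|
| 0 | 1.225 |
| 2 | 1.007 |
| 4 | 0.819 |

V_stall = 24.3 m/s

At 2 km, from the table: ρ = 1.007 kg/m³.
Stall occurs when L = W at CL,max. W = mg = 851 × 9.81 = 8348 N.
From L = ½ρV²S·CL,max = W: V_stall = √(2W/(ρSCL,max)) = √(2·8348/(1.007·14.2·1.97))
V_stall = √592.7 = 24.3 m/s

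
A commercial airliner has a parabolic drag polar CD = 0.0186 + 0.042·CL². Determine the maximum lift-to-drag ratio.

(L/D)max = 17.9

For CD = CD0 + K·CL², (L/D)max occurs at CL* = √(CD0/K) and equals 1/(2√(K·CD0)).
(L/D)max = 1/(2√(0.042 × 0.0186)) = 1/(2 × 0.02795) = 17.9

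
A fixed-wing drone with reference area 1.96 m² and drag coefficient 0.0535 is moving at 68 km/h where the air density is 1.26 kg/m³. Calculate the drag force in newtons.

D = 23.6 N

Convert speed: v = 68 km/h ÷ 3.6 = 18.89 m/s.
D = ½ρv²S·CD = ½ × 1.26 × 18.89² × 1.96 × 0.0535 = 23.6 N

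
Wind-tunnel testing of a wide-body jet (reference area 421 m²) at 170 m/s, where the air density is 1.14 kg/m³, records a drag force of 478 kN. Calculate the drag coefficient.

From D = ½ρv²S·CD, rearranging gives CD = 2D/(ρv²S).
CD = 2 × 4.78×10^5 / (1.14 × 170² × 421) = 0.0689

CD = 0.0689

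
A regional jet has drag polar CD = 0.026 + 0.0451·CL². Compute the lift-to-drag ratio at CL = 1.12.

L/D = 13.6

CD = 0.026 + 0.0451 × 1.12² = 0.08257
L/D = CL/CD = 1.12 / 0.08257 = 13.6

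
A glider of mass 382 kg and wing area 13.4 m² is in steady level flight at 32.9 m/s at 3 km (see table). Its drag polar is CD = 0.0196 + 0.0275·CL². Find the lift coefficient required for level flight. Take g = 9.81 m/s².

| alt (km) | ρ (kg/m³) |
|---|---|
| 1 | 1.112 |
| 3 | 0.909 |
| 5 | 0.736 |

CL = 0.568

At 3 km, from the table: ρ = 0.909 kg/m³.
Level flight ⇒ L = W = m·g = 382 × 9.81 = 3747.4 N.
q = ½ρv² = ½ × 0.909 × 32.9² = 492 Pa.
Required CL = L/(qS) = 3747.4/(492·13.4) = 0.5685.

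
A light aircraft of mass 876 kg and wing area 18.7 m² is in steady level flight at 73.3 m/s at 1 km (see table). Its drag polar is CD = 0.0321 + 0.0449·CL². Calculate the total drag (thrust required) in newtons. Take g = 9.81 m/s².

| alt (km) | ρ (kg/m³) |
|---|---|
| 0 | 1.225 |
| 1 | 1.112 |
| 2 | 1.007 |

At 1 km, from the table: ρ = 1.112 kg/m³.
Level flight ⇒ L = W = m·g = 876 × 9.81 = 8593.6 N.
Dynamic pressure q = 0.5 × 1.112 × 73.3² = 2987 Pa.
Required CL = L/(qS) = 8593.6/(2987·18.7) = 0.1538.
CD = 0.0321 + 0.0449 × 0.1538² = 0.03316.
D = q·S·CD = 2987 × 18.7 × 0.03316 = 1853 N

D = 1850 N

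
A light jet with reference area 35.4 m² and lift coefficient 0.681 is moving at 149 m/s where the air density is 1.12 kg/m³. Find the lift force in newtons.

Dynamic pressure q = ½ρv² = ½ × 1.12 × 149² = 12430 Pa.
L = q·S·CL = 12430 × 35.4 × 0.681 = 3×10^5 N ≈ 300 kN

L = 3×10^5 N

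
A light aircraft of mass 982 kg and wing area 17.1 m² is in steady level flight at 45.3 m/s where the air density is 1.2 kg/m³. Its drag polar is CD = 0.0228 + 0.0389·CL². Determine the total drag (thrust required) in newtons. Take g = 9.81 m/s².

D = 652 N

Weight W = mg = 982 × 9.81 = 9633.4 N; in level flight L = W.
q = ½ρv² = ½ × 1.2 × 45.3² = 1231 Pa.
Required CL = L/(qS) = 9633.4/(1231·17.1) = 0.4575.
CD = 0.0228 + 0.0389 × 0.4575² = 0.03094.
D = q·S·CD = 1231 × 17.1 × 0.03094 = 651.5 N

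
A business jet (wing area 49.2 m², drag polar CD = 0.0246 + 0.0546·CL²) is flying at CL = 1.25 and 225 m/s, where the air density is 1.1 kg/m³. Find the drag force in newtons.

D = 1.51×10^5 N

CD = 0.0246 + 0.0546 × 1.25² = 0.1099
D = ½ρv²S·CD = ½ × 1.1 × 225² × 49.2 × 0.1099 = 1.51×10^5 N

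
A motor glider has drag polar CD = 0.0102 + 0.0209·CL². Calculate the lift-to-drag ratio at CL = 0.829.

CD = 0.0102 + 0.0209 × 0.829² = 0.02456
L/D = CL/CD = 0.829 / 0.02456 = 33.7

L/D = 33.7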